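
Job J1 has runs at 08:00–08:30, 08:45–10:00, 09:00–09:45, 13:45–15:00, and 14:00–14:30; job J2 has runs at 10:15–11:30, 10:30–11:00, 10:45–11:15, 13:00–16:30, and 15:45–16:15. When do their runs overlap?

13:45-15:00

A, merged: 08:00-08:30, 08:45-10:00, 13:45-15:00.
B, merged: 10:15-11:30, 13:00-16:30.
08:00-08:30 meets no B interval.
08:45-10:00 meets no B interval.
13:45-15:00 ∩ B → 13:45-15:00.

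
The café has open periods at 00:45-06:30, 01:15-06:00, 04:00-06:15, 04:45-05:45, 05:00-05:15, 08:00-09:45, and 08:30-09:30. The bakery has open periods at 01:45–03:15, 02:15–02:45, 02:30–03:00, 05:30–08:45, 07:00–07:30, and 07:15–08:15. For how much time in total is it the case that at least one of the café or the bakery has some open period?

First set merges to 00:45–06:30, 08:00–09:45.
Second set merges to 01:45–03:15, 05:30–08:45.
A ∪ B = 00:45–09:45.
Total: 9 h.

9 h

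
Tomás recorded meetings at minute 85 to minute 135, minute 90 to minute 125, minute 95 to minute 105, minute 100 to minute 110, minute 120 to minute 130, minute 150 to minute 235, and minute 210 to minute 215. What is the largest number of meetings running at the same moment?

Sweep endpoints in order; track running count of active intervals.
Peak of 4 reached at minute 100.

4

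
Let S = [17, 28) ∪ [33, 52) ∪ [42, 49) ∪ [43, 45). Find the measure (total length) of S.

Merged: [17, 28), [33, 52).
Lengths: 11 + 19 = 30.

30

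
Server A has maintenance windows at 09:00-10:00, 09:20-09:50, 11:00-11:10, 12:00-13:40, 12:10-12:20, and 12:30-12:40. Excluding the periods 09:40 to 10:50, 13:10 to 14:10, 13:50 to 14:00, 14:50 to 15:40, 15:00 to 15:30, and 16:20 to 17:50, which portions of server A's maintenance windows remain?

09:00–09:40, 11:00–11:10, 12:00–13:10

A, merged: 09:00–10:00, 11:00–11:10, 12:00–13:40.
B, merged: 09:40–10:50, 13:10–14:10, 14:50–15:40, 16:20–17:50.
09:00–10:00 minus B → 09:00–09:40.
11:00–11:10: no B overlap → unchanged.
12:00–13:40 minus B → 12:00–13:10.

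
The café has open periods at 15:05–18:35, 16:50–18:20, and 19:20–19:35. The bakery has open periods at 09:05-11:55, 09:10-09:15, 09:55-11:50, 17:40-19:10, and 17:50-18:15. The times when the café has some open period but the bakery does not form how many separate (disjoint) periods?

Merge the first list: 15:05–18:35, 19:20–19:35.
Merge the second list: 09:05–11:55, 17:40–19:10.
A \ B = 15:05–17:40, 19:20–19:35.
That is 2 disjoint pieces.

2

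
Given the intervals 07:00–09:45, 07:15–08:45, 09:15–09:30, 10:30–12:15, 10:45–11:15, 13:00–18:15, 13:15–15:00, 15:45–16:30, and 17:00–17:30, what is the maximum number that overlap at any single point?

Walk the sorted start/end points keeping a running depth.
The depth first hits 2 at 07:15.

2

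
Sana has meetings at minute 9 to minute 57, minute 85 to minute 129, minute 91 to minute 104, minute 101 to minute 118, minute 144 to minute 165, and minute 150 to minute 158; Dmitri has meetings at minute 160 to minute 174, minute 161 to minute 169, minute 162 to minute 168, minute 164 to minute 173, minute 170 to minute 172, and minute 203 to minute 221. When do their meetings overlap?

minute 160 to minute 165

First set merges to minute 9 to minute 57, minute 85 to minute 129, minute 144 to minute 165.
Second set merges to minute 160 to minute 174, minute 203 to minute 221.
minute 9 to minute 57: no overlap with the second set.
minute 85 to minute 129: no overlap with the second set.
minute 144 to minute 165 meets the second set on minute 160 to minute 165.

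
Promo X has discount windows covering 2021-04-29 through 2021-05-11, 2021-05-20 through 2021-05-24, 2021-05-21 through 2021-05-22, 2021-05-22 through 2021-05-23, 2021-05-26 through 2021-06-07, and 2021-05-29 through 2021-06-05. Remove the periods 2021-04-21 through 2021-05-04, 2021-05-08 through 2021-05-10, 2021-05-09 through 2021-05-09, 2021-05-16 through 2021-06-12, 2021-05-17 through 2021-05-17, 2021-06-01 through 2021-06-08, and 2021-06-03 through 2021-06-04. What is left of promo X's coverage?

A, merged: 2021-04-29 through 2021-05-11, 2021-05-20 through 2021-05-24, 2021-05-26 through 2021-06-07.
B, merged: 2021-04-21 through 2021-05-04, 2021-05-08 through 2021-05-10, 2021-05-16 through 2021-06-12.
2021-04-29 through 2021-05-11 minus B → 2021-05-05 through 2021-05-07, 2021-05-11 through 2021-05-11.
2021-05-20 through 2021-05-24: fully covered by B → removed.
2021-05-26 through 2021-06-07: fully covered by B → removed.

2021-05-05 through 2021-05-07, 2021-05-11 through 2021-05-11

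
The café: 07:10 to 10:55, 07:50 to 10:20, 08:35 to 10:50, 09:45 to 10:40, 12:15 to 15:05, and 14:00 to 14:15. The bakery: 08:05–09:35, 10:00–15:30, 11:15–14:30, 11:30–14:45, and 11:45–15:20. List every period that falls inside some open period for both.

First set merges to 07:10–10:55, 12:15–15:05.
Second set merges to 08:05–09:35, 10:00–15:30.
07:10–10:55 meets the second set on 08:05–09:35, 10:00–10:55.
12:15–15:05 meets the second set on 12:15–15:05.

08:05–09:35, 10:00–10:55, 12:15–15:05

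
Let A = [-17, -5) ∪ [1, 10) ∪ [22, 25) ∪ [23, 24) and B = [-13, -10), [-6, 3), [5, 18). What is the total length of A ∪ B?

38

First set merges to [-17, -5), [1, 10), [22, 25).
A ∪ B = [-17, 18), [22, 25).
Total: 35 + 3 = 38.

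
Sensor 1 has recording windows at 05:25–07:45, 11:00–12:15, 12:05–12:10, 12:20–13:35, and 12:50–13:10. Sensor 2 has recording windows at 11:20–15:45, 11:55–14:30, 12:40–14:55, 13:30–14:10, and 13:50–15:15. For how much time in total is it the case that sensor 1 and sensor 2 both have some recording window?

2 h 10 min

Merge the first list: 05:25-07:45, 11:00-12:15, 12:20-13:35.
Merge the second list: 11:20-15:45.
A ∩ B = 11:20-12:15, 12:20-13:35.
Total: 55 min + 1 h 15 min = 2 h 10 min.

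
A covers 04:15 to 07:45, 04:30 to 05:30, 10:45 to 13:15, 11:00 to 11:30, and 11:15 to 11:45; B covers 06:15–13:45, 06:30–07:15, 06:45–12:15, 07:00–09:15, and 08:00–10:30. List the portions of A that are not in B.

04:15–06:15

Merge the first list: 04:15–07:45, 10:45–13:15.
Merge the second list: 06:15–13:45.
04:15–07:45 \ B = 04:15–06:15.
10:45–13:15: entirely removed.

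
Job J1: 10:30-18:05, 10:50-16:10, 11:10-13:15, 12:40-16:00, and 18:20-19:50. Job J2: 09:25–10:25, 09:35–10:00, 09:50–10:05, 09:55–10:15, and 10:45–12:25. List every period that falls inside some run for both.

Merge the first list: 10:30-18:05, 18:20-19:50.
Merge the second list: 09:25-10:25, 10:45-12:25.
10:30-18:05 ∩ B → 10:45-12:25.
18:20-19:50 meets no B interval.

10:45-12:25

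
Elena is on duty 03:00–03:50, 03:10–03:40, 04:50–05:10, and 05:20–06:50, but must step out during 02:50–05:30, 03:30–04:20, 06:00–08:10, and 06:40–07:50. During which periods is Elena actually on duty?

First set merges to 03:00–03:50, 04:50–05:10, 05:20–06:50.
Second set merges to 02:50–05:30, 06:00–08:10.
03:00–03:50: fully covered by B → removed.
04:50–05:10: fully covered by B → removed.
05:20–06:50 minus B → 05:30–06:00.

05:30–06:00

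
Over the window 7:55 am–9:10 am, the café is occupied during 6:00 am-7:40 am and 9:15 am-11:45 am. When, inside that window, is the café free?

The merged coverage is 6:00 am-7:40 am, 9:15 am-11:45 am.
Complement within 7:55 am-9:10 am: 7:55 am-9:10 am.

7:55 am-9:10 am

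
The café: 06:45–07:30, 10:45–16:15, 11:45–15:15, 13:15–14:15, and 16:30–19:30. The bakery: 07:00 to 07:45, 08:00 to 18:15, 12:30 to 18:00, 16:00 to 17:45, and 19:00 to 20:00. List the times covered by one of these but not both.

06:45-07:00, 07:30-07:45, 08:00-10:45, 16:15-16:30, 18:15-19:00, 19:30-20:00

First set merges to 06:45-07:30, 10:45-16:15, 16:30-19:30.
Second set merges to 07:00-07:45, 08:00-18:15, 19:00-20:00.
A \ B = 06:45-07:00, 18:15-19:00.
B \ A = 07:30-07:45, 08:00-10:45, 16:15-16:30, 19:30-20:00.
Union of the two gives the symmetric difference.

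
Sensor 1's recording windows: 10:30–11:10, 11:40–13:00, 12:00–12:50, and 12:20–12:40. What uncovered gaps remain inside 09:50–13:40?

09:50–10:30, 11:10–11:40, 13:00–13:40

After merging, the occupied span is 10:30–11:10, 11:40–13:00.
Complement within 09:50–13:40: 09:50–10:30, 11:10–11:40, 13:00–13:40.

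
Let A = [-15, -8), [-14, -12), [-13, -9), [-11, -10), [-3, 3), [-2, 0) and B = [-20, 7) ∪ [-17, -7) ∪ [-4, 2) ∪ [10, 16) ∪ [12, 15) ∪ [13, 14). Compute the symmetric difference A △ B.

[-20, -15) ∪ [-8, -3) ∪ [3, 7) ∪ [10, 16)

A, merged: [-15, -8), [-3, 3).
B, merged: [-20, 7), [10, 16).
Only in the first: none.
Only in the second: [-20, -15), [-8, -3), [3, 7), [10, 16).
Together these are the periods covered by exactly one.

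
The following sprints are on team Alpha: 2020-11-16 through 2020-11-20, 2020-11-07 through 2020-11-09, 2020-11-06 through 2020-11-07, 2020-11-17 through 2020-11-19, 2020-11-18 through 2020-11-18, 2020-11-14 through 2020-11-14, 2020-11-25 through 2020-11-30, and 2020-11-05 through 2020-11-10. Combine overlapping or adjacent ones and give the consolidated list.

Sort by start: 2020-11-05 through 2020-11-10, 2020-11-06 through 2020-11-07, 2020-11-07 through 2020-11-09, 2020-11-14 through 2020-11-14, 2020-11-16 through 2020-11-20, 2020-11-17 through 2020-11-19, 2020-11-18 through 2020-11-18, 2020-11-25 through 2020-11-30.
2020-11-06 through 2020-11-07 overlaps/touches 2020-11-05 through 2020-11-10 → extend to 2020-11-05 through 2020-11-10.
2020-11-07 through 2020-11-09 overlaps/touches 2020-11-05 through 2020-11-10 → extend to 2020-11-05 through 2020-11-10.
2020-11-14 through 2020-11-14 is disjoint → start new block.
2020-11-16 through 2020-11-20 is disjoint → start new block.
2020-11-17 through 2020-11-19 overlaps/touches 2020-11-16 through 2020-11-20 → extend to 2020-11-16 through 2020-11-20.
2020-11-18 through 2020-11-18 overlaps/touches 2020-11-16 through 2020-11-20 → extend to 2020-11-16 through 2020-11-20.
2020-11-25 through 2020-11-30 is disjoint → start new block.

2020-11-05 through 2020-11-10, 2020-11-14 through 2020-11-14, 2020-11-16 through 2020-11-20, 2020-11-25 through 2020-11-30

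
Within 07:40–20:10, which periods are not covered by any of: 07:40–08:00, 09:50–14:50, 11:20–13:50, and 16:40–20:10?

08:00–09:50, 14:50–16:40

The merged coverage is 07:40–08:00, 09:50–14:50, 16:40–20:10.
Gaps within 07:40–20:10: 08:00–09:50, 14:50–16:40.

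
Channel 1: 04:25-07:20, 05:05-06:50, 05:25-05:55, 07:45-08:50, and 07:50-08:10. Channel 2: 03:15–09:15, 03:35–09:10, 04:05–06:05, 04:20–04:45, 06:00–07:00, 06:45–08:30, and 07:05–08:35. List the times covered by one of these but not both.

First set merges to 04:25–07:20, 07:45–08:50.
Second set merges to 03:15–09:15.
A \ B = none.
B \ A = 03:15–04:25, 07:20–07:45, 08:50–09:15.
Union of the two gives the symmetric difference.

03:15–04:25, 07:20–07:45, 08:50–09:15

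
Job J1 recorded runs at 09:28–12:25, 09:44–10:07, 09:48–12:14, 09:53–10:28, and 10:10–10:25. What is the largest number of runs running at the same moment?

4

At 09:53, 4 of the intervals are simultaneously active.
No point has more.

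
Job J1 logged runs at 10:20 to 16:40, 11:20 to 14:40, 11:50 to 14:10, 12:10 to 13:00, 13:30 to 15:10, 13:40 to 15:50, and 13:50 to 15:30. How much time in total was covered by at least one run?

6 h 20 min

Merged: 10:20–16:40.
Length: 6 h 20 min.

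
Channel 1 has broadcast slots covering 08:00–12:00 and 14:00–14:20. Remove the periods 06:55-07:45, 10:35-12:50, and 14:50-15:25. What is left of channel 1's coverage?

08:00-12:00 with B removed leaves 08:00-10:35.
14:00-14:20 is untouched.

08:00-10:35, 14:00-14:20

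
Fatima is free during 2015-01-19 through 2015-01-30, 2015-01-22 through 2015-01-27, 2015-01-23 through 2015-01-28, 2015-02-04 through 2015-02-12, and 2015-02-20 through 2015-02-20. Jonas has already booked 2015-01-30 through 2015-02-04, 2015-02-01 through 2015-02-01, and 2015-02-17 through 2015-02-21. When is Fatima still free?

2015-01-19 through 2015-01-29, 2015-02-05 through 2015-02-12

A, merged: 2015-01-19 through 2015-01-30, 2015-02-04 through 2015-02-12, 2015-02-20 through 2015-02-20.
B, merged: 2015-01-30 through 2015-02-04, 2015-02-17 through 2015-02-21.
2015-01-19 through 2015-01-30 with B removed leaves 2015-01-19 through 2015-01-29.
2015-02-04 through 2015-02-12 with B removed leaves 2015-02-05 through 2015-02-12.
2015-02-20 through 2015-02-20 lies entirely inside B → drops out.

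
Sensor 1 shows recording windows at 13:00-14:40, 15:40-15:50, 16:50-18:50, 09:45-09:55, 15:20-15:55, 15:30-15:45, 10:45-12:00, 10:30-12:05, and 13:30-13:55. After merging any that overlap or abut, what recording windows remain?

Sort by start: 09:45–09:55, 10:30–12:05, 10:45–12:00, 13:00–14:40, 13:30–13:55, 15:20–15:55, 15:30–15:45, 15:40–15:50, 16:50–18:50.
10:30–12:05 is disjoint → start new block.
10:45–12:00 overlaps/touches 10:30–12:05 → extend to 10:30–12:05.
13:00–14:40 is disjoint → start new block.
13:30–13:55 overlaps/touches 13:00–14:40 → extend to 13:00–14:40.
15:20–15:55 is disjoint → start new block.
15:30–15:45 overlaps/touches 15:20–15:55 → extend to 15:20–15:55.
15:40–15:50 overlaps/touches 15:20–15:55 → extend to 15:20–15:55.
16:50–18:50 is disjoint → start new block.

09:45–09:55, 10:30–12:05, 13:00–14:40, 15:20–15:55, 16:50–18:50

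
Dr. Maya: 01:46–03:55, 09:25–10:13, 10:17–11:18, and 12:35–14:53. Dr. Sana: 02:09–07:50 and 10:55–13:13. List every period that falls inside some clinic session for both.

02:09–03:55, 10:55–11:18, 12:35–13:13

01:46–03:55 overlaps B on 02:09–03:55.
09:25–10:13 falls entirely outside B.
10:17–11:18 overlaps B on 10:55–11:18.
12:35–14:53 overlaps B on 12:35–13:13.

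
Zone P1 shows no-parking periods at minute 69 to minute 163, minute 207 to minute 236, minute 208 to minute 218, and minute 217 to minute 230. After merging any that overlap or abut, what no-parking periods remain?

minute 69 to minute 163, minute 207 to minute 236

minute 207 to minute 236 is disjoint → start new block.
minute 208 to minute 218 overlaps/touches minute 207 to minute 236 → extend to minute 207 to minute 236.
minute 217 to minute 230 overlaps/touches minute 207 to minute 236 → extend to minute 207 to minute 236.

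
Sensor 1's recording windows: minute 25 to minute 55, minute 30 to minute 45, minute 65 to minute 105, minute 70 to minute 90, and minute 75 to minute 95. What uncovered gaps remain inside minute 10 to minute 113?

minute 10 to minute 25, minute 55 to minute 65, minute 105 to minute 113

Covered (merged): minute 25 to minute 55, minute 65 to minute 105.
Complement within minute 10 to minute 113: minute 10 to minute 25, minute 55 to minute 65, minute 105 to minute 113.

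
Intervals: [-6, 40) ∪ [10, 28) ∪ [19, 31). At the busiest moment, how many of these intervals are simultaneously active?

3

At 19, 3 of the intervals are simultaneously active.
No point has more.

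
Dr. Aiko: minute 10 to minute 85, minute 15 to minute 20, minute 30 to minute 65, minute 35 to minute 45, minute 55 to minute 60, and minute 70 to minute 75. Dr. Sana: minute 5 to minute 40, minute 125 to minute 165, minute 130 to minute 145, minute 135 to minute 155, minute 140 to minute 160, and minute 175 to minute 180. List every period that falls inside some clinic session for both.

First set merges to minute 10 to minute 85.
Second set merges to minute 5 to minute 40, minute 125 to minute 165, minute 175 to minute 180.
minute 10 to minute 85 ∩ B → minute 10 to minute 40.

minute 10 to minute 40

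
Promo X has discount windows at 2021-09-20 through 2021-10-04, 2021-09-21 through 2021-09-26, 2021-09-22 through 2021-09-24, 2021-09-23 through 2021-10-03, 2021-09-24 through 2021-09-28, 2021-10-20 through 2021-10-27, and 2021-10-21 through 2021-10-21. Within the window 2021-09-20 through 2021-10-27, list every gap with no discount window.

Covered (merged): 2021-09-20 through 2021-10-04, 2021-10-20 through 2021-10-27.
Uncovered inside 2021-09-20 through 2021-10-27: 2021-10-05 through 2021-10-19.

2021-10-05 through 2021-10-19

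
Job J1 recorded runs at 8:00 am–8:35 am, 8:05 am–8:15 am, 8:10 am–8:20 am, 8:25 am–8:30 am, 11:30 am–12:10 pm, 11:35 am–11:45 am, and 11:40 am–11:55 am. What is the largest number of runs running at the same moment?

3

Sweep endpoints in order; track running count of active intervals.
Peak of 3 reached at 8:10 am.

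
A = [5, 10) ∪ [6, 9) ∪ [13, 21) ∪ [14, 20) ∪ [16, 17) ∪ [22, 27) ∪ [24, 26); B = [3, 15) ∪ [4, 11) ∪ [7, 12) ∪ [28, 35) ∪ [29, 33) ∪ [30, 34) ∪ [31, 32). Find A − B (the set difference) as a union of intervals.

A, merged: [5, 10), [13, 21), [22, 27).
B, merged: [3, 15), [28, 35).
[5, 10): entirely removed.
[13, 21) \ B = [15, 21).
[22, 27): nothing removed.

[15, 21) ∪ [22, 27)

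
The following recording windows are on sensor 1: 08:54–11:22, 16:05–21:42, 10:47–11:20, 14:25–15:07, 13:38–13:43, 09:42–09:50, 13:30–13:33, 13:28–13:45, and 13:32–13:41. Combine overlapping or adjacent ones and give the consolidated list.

Sort by start: 08:54–11:22, 09:42–09:50, 10:47–11:20, 13:28–13:45, 13:30–13:33, 13:32–13:41, 13:38–13:43, 14:25–15:07, 16:05–21:42.
09:42–09:50 overlaps/touches 08:54–11:22 → extend to 08:54–11:22.
10:47–11:20 overlaps/touches 08:54–11:22 → extend to 08:54–11:22.
13:28–13:45 is disjoint → start new block.
13:30–13:33 overlaps/touches 13:28–13:45 → extend to 13:28–13:45.
13:32–13:41 overlaps/touches 13:28–13:45 → extend to 13:28–13:45.
13:38–13:43 overlaps/touches 13:28–13:45 → extend to 13:28–13:45.
14:25–15:07 is disjoint → start new block.
16:05–21:42 is disjoint → start new block.

08:54–11:22, 13:28–13:45, 14:25–15:07, 16:05–21:42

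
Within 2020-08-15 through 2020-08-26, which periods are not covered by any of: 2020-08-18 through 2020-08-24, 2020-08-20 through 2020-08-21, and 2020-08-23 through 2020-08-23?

After merging, the occupied span is 2020-08-18 through 2020-08-24.
Complement within 2020-08-15 through 2020-08-26: 2020-08-15 through 2020-08-17, 2020-08-25 through 2020-08-26.

2020-08-15 through 2020-08-17, 2020-08-25 through 2020-08-26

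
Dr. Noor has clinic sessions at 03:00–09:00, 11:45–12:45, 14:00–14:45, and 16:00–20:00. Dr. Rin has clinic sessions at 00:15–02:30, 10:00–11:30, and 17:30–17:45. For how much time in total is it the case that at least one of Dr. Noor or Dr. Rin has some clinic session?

A ∪ B = 00:15-02:30, 03:00-09:00, 10:00-11:30, 11:45-12:45, 14:00-14:45, 16:00-20:00.
Total: 2 h 15 min + 6 h + 1 h 30 min + 1 h + 45 min + 4 h = 15 h 30 min.

15 h 30 min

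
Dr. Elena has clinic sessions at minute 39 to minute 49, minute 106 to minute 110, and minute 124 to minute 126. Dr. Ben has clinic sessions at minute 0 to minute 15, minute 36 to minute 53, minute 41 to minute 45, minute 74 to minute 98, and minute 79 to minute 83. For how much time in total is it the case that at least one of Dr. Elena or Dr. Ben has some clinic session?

62 minutes

B, merged: minute 0 to minute 15, minute 36 to minute 53, minute 74 to minute 98.
A ∪ B = minute 0 to minute 15, minute 36 to minute 53, minute 74 to minute 98, minute 106 to minute 110, minute 124 to minute 126.
Total: 15 minutes + 17 minutes + 24 minutes + 4 minutes + 2 minutes = 62 minutes.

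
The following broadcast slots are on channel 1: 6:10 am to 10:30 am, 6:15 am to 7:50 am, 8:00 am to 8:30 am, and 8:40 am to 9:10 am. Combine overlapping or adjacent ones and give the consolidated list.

6:10 am–10:30 am

6:15 am–7:50 am overlaps/touches 6:10 am–10:30 am → extend to 6:10 am–10:30 am.
8:00 am–8:30 am overlaps/touches 6:10 am–10:30 am → extend to 6:10 am–10:30 am.
8:40 am–9:10 am overlaps/touches 6:10 am–10:30 am → extend to 6:10 am–10:30 am.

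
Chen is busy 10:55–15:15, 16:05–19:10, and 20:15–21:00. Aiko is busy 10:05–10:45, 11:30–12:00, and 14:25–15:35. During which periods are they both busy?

11:30–12:00, 14:25–15:15

10:55–15:15 ∩ B → 11:30–12:00, 14:25–15:15.
16:05–19:10 meets no B interval.
20:15–21:00 meets no B interval.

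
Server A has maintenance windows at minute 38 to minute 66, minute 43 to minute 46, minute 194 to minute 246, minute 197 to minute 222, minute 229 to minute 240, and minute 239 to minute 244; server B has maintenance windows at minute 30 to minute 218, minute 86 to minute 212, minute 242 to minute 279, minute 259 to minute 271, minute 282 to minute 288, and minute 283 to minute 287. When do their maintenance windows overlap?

minute 38 to minute 66, minute 194 to minute 218, minute 242 to minute 246

First set merges to minute 38 to minute 66, minute 194 to minute 246.
Second set merges to minute 30 to minute 218, minute 242 to minute 279, minute 282 to minute 288.
minute 38 to minute 66 meets the second set on minute 38 to minute 66.
minute 194 to minute 246 meets the second set on minute 194 to minute 218, minute 242 to minute 246.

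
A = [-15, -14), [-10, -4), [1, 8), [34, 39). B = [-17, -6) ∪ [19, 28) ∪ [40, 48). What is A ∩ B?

[-15, -14) ∩ B → [-15, -14).
[-10, -4) ∩ B → [-10, -6).
[1, 8) meets no B interval.
[34, 39) meets no B interval.

[-15, -14) ∪ [-10, -6)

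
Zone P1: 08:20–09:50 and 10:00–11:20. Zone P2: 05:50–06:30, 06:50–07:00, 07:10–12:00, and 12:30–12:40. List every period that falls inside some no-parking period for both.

08:20–09:50 overlaps B on 08:20–09:50.
10:00–11:20 overlaps B on 10:00–11:20.

08:20–09:50, 10:00–11:20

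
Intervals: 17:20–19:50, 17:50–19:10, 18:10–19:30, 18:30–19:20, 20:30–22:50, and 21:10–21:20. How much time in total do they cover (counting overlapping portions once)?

4 h 50 min

Merged: 17:20–19:50, 20:30–22:50.
Lengths: 2 h 30 min + 2 h 20 min = 4 h 50 min.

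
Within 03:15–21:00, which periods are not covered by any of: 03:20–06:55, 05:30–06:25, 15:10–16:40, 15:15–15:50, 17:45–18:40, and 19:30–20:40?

The merged coverage is 03:20–06:55, 15:10–16:40, 17:45–18:40, 19:30–20:40.
Uncovered inside 03:15–21:00: 03:15–03:20, 06:55–15:10, 16:40–17:45, 18:40–19:30, 20:40–21:00.

03:15–03:20, 06:55–15:10, 16:40–17:45, 18:40–19:30, 20:40–21:00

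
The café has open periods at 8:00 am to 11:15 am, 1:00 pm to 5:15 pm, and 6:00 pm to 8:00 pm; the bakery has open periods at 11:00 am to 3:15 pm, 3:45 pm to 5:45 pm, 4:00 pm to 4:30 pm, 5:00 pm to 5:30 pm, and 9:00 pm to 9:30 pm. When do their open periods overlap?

B, merged: 11:00 am-3:15 pm, 3:45 pm-5:45 pm, 9:00 pm-9:30 pm.
8:00 am-11:15 am overlaps B on 11:00 am-11:15 am.
1:00 pm-5:15 pm overlaps B on 1:00 pm-3:15 pm, 3:45 pm-5:15 pm.
6:00 pm-8:00 pm falls entirely outside B.

11:00 am-11:15 am, 1:00 pm-3:15 pm, 3:45 pm-5:15 pm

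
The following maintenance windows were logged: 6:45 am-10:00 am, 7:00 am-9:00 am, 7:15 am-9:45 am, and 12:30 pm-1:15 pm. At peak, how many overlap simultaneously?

Sweep endpoints in order; track running count of active intervals.
Peak of 3 reached at 7:15 am.

3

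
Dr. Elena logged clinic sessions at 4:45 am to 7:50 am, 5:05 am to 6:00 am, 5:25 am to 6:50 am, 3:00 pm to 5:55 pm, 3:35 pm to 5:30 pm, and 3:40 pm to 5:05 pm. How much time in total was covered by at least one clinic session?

Merged: 4:45 am-7:50 am, 3:00 pm-5:55 pm.
Lengths: 3 h 5 min + 2 h 55 min = 6 h.

6 h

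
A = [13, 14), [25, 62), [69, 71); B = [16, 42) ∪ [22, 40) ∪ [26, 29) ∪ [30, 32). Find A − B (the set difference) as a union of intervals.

Second set merges to [16, 42).
[13, 14): no B overlap → unchanged.
[25, 62) minus B → [42, 62).
[69, 71): no B overlap → unchanged.

[13, 14) ∪ [42, 62) ∪ [69, 71)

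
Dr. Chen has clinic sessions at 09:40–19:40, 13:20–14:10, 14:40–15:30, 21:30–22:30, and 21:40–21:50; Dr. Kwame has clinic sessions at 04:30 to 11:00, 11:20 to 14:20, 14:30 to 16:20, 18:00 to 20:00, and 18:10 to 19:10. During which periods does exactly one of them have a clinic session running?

Merge the first list: 09:40–19:40, 21:30–22:30.
Merge the second list: 04:30–11:00, 11:20–14:20, 14:30–16:20, 18:00–20:00.
A \ B = 11:00–11:20, 14:20–14:30, 16:20–18:00, 21:30–22:30.
B \ A = 04:30–09:40, 19:40–20:00.
Union of the two gives the symmetric difference.

04:30–09:40, 11:00–11:20, 14:20–14:30, 16:20–18:00, 19:40–20:00, 21:30–22:30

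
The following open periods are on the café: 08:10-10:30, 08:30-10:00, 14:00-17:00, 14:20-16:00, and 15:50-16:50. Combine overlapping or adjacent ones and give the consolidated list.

08:10-10:30, 14:00-17:00

08:30-10:00 overlaps/touches 08:10-10:30 → extend to 08:10-10:30.
14:00-17:00 is disjoint → start new block.
14:20-16:00 overlaps/touches 14:00-17:00 → extend to 14:00-17:00.
15:50-16:50 overlaps/touches 14:00-17:00 → extend to 14:00-17:00.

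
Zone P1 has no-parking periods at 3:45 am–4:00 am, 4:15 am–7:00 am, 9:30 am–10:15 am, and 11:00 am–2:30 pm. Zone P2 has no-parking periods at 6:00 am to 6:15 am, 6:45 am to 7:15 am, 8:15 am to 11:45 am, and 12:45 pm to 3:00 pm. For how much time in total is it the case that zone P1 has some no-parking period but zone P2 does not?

3 h 30 min

A \ B = 3:45 am–4:00 am, 4:15 am–6:00 am, 6:15 am–6:45 am, 11:45 am–12:45 pm.
Total: 15 min + 1 h 45 min + 30 min + 1 h = 3 h 30 min.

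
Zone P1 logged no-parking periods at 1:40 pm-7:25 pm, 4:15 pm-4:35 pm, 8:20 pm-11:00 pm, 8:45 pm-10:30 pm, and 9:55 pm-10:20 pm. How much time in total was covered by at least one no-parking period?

8 h 25 min

Merged: 1:40 pm–7:25 pm, 8:20 pm–11:00 pm.
Lengths: 5 h 45 min + 2 h 40 min = 8 h 25 min.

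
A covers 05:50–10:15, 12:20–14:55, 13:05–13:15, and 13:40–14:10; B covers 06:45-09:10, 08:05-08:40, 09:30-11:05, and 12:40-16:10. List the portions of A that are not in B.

A, merged: 05:50–10:15, 12:20–14:55.
B, merged: 06:45–09:10, 09:30–11:05, 12:40–16:10.
05:50–10:15 minus B → 05:50–06:45, 09:10–09:30.
12:20–14:55 minus B → 12:20–12:40.

05:50–06:45, 09:10–09:30, 12:20–12:40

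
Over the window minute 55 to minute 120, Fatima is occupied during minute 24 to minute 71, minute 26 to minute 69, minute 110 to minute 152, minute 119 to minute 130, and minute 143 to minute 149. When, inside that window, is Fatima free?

The merged coverage is minute 24 to minute 71, minute 110 to minute 152.
Uncovered inside minute 55 to minute 120: minute 71 to minute 110.

minute 71 to minute 110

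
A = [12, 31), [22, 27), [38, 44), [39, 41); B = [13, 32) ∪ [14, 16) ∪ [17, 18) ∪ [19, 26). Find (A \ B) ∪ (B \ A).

Merge the first list: [12, 31), [38, 44).
Merge the second list: [13, 32).
Only in the first: [12, 13), [38, 44).
Only in the second: [31, 32).
Together these are the periods covered by exactly one.

[12, 13) ∪ [31, 32) ∪ [38, 44)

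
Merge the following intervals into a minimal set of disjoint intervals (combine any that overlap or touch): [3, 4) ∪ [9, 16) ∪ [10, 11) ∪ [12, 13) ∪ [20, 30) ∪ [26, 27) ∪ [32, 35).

[3, 4) ∪ [9, 16) ∪ [20, 30) ∪ [32, 35)

[9, 16) is disjoint → start new block.
[10, 11) overlaps/touches [9, 16) → extend to [9, 16).
[12, 13) overlaps/touches [9, 16) → extend to [9, 16).
[20, 30) is disjoint → start new block.
[26, 27) overlaps/touches [20, 30) → extend to [20, 30).
[32, 35) is disjoint → start new block.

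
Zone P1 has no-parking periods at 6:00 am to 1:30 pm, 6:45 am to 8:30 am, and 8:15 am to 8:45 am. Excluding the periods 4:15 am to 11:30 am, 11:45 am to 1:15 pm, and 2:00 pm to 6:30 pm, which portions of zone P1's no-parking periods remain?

11:30 am–11:45 am, 1:15 pm–1:30 pm

First set merges to 6:00 am–1:30 pm.
6:00 am–1:30 pm with B removed leaves 11:30 am–11:45 am, 1:15 pm–1:30 pm.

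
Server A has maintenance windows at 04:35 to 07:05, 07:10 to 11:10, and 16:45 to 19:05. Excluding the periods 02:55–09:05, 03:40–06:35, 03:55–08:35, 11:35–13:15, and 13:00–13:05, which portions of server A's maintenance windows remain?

09:05-11:10, 16:45-19:05

B, merged: 02:55-09:05, 11:35-13:15.
04:35-07:05 lies entirely inside B → drops out.
07:10-11:10 with B removed leaves 09:05-11:10.
16:45-19:05 is untouched.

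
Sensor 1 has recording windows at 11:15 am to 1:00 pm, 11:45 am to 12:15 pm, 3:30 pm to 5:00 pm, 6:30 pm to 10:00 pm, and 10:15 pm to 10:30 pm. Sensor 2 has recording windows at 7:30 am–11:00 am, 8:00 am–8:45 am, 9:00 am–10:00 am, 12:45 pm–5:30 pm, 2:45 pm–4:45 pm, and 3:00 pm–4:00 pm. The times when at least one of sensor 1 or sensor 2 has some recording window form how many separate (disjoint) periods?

4

A, merged: 11:15 am–1:00 pm, 3:30 pm–5:00 pm, 6:30 pm–10:00 pm, 10:15 pm–10:30 pm.
B, merged: 7:30 am–11:00 am, 12:45 pm–5:30 pm.
A ∪ B = 7:30 am–11:00 am, 11:15 am–5:30 pm, 6:30 pm–10:00 pm, 10:15 pm–10:30 pm.
That is 4 disjoint pieces.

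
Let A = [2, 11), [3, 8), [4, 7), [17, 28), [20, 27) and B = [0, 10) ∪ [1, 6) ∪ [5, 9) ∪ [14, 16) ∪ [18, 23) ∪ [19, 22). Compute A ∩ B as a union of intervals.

[2, 10) ∪ [18, 23)

Merge the first list: [2, 11), [17, 28).
Merge the second list: [0, 10), [14, 16), [18, 23).
[2, 11) meets the second set on [2, 10).
[17, 28) meets the second set on [18, 23).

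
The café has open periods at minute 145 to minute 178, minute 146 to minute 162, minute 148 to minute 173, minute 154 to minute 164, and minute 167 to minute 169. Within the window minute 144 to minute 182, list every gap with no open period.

After merging, the occupied span is minute 145 to minute 178.
Uncovered inside minute 144 to minute 182: minute 144 to minute 145, minute 178 to minute 182.

minute 144 to minute 145, minute 178 to minute 182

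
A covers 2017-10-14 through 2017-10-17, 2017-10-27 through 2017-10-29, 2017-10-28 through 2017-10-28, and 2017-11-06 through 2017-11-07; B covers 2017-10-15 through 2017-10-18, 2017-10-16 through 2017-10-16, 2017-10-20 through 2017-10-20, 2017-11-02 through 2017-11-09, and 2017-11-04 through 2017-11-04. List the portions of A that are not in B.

2017-10-14 through 2017-10-14, 2017-10-27 through 2017-10-29

First set merges to 2017-10-14 through 2017-10-17, 2017-10-27 through 2017-10-29, 2017-11-06 through 2017-11-07.
Second set merges to 2017-10-15 through 2017-10-18, 2017-10-20 through 2017-10-20, 2017-11-02 through 2017-11-09.
2017-10-14 through 2017-10-17 with B removed leaves 2017-10-14 through 2017-10-14.
2017-10-27 through 2017-10-29 is untouched.
2017-11-06 through 2017-11-07 lies entirely inside B → drops out.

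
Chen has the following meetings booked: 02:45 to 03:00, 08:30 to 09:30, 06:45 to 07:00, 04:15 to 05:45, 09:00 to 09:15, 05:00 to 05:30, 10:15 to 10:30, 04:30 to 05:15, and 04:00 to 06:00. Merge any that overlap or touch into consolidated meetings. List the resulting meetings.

Sort by start: 02:45–03:00, 04:00–06:00, 04:15–05:45, 04:30–05:15, 05:00–05:30, 06:45–07:00, 08:30–09:30, 09:00–09:15, 10:15–10:30.
04:00–06:00 is disjoint → start new block.
04:15–05:45 overlaps/touches 04:00–06:00 → extend to 04:00–06:00.
04:30–05:15 overlaps/touches 04:00–06:00 → extend to 04:00–06:00.
05:00–05:30 overlaps/touches 04:00–06:00 → extend to 04:00–06:00.
06:45–07:00 is disjoint → start new block.
08:30–09:30 is disjoint → start new block.
09:00–09:15 overlaps/touches 08:30–09:30 → extend to 08:30–09:30.
10:15–10:30 is disjoint → start new block.

02:45–03:00, 04:00–06:00, 06:45–07:00, 08:30–09:30, 10:15–10:30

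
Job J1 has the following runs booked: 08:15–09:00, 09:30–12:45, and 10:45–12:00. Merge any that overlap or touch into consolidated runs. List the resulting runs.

08:15–09:00, 09:30–12:45

09:30–12:45 is disjoint → start new block.
10:45–12:00 overlaps/touches 09:30–12:45 → extend to 09:30–12:45.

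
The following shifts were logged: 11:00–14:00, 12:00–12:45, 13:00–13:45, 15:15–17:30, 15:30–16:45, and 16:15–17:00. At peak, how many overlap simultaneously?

Sweep endpoints in order; track running count of active intervals.
Peak of 3 reached at 16:15.

3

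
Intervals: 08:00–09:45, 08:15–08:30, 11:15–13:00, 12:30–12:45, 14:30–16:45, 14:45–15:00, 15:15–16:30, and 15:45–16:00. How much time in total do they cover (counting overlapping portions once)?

Merged: 08:00–09:45, 11:15–13:00, 14:30–16:45.
Lengths: 1 h 45 min + 1 h 45 min + 2 h 15 min = 5 h 45 min.

5 h 45 min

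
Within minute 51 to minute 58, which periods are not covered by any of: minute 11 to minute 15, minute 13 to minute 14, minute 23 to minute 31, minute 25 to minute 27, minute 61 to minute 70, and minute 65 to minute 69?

The merged coverage is minute 11 to minute 15, minute 23 to minute 31, minute 61 to minute 70.
Gaps within minute 51 to minute 58: minute 51 to minute 58.

minute 51 to minute 58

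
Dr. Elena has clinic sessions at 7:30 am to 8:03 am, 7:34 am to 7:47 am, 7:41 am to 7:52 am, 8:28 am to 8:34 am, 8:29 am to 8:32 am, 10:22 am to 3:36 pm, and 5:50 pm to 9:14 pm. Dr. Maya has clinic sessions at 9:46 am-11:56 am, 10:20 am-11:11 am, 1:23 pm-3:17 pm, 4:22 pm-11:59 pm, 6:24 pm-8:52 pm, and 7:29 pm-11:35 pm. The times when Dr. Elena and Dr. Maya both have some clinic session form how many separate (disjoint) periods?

A, merged: 7:30 am–8:03 am, 8:28 am–8:34 am, 10:22 am–3:36 pm, 5:50 pm–9:14 pm.
B, merged: 9:46 am–11:56 am, 1:23 pm–3:17 pm, 4:22 pm–11:59 pm.
A ∩ B = 10:22 am–11:56 am, 1:23 pm–3:17 pm, 5:50 pm–9:14 pm.
That is 3 disjoint pieces.

3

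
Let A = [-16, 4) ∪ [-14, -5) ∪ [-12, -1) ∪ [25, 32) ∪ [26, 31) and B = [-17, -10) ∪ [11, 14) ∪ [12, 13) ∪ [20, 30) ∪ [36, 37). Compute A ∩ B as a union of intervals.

[-16, -10) ∪ [25, 30)

A, merged: [-16, 4), [25, 32).
B, merged: [-17, -10), [11, 14), [20, 30), [36, 37).
[-16, 4) meets the second set on [-16, -10).
[25, 32) meets the second set on [25, 30).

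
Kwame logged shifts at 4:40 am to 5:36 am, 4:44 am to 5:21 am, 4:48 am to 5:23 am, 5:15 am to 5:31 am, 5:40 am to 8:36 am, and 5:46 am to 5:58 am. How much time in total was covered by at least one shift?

3 h 52 min

Merged: 4:40 am–5:36 am, 5:40 am–8:36 am.
Lengths: 56 min + 2 h 56 min = 3 h 52 min.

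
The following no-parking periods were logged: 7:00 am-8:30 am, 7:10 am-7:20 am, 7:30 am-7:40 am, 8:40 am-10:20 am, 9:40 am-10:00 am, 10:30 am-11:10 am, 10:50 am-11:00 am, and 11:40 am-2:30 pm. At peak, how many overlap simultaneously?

Walk the sorted start/end points keeping a running depth.
The depth first hits 2 at 7:10 am.

2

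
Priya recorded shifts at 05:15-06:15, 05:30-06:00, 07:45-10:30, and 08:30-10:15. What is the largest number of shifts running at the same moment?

Sweep endpoints in order; track running count of active intervals.
Peak of 2 reached at 05:30.

2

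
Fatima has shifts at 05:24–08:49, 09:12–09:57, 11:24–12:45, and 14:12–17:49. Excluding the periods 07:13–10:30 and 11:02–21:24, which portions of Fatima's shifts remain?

05:24–07:13

05:24–08:49 with B removed leaves 05:24–07:13.
09:12–09:57 lies entirely inside B → drops out.
11:24–12:45 lies entirely inside B → drops out.
14:12–17:49 lies entirely inside B → drops out.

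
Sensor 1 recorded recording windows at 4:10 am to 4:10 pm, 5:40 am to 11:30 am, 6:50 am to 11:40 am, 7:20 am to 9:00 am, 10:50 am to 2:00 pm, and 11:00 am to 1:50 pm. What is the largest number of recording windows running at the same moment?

Sweep endpoints in order; track running count of active intervals.
Peak of 5 reached at 11:00 am.

5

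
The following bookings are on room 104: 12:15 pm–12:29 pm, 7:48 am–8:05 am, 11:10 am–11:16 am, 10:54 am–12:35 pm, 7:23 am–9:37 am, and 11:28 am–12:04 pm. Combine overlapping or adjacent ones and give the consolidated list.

7:23 am–9:37 am, 10:54 am–12:35 pm

Sort by start: 7:23 am–9:37 am, 7:48 am–8:05 am, 10:54 am–12:35 pm, 11:10 am–11:16 am, 11:28 am–12:04 pm, 12:15 pm–12:29 pm.
7:48 am–8:05 am overlaps/touches 7:23 am–9:37 am → extend to 7:23 am–9:37 am.
10:54 am–12:35 pm is disjoint → start new block.
11:10 am–11:16 am overlaps/touches 10:54 am–12:35 pm → extend to 10:54 am–12:35 pm.
11:28 am–12:04 pm overlaps/touches 10:54 am–12:35 pm → extend to 10:54 am–12:35 pm.
12:15 pm–12:29 pm overlaps/touches 10:54 am–12:35 pm → extend to 10:54 am–12:35 pm.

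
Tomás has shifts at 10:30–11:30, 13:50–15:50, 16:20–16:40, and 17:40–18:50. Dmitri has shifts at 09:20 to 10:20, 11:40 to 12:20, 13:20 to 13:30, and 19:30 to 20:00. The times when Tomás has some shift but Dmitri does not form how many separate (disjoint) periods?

4

A \ B = 10:30-11:30, 13:50-15:50, 16:20-16:40, 17:40-18:50.
That is 4 disjoint pieces.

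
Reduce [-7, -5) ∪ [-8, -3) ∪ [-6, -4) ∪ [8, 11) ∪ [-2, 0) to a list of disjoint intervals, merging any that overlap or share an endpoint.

Sort by start: [-8, -3), [-7, -5), [-6, -4), [-2, 0), [8, 11).
[-7, -5) overlaps/touches [-8, -3) → extend to [-8, -3).
[-6, -4) overlaps/touches [-8, -3) → extend to [-8, -3).
[-2, 0) is disjoint → start new block.
[8, 11) is disjoint → start new block.

[-8, -3) ∪ [-2, 0) ∪ [8, 11)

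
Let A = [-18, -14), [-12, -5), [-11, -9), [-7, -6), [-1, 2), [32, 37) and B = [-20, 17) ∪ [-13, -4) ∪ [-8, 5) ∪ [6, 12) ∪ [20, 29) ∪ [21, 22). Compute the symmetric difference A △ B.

A, merged: [-18, -14), [-12, -5), [-1, 2), [32, 37).
B, merged: [-20, 17), [20, 29).
A but not B: [32, 37).
B but not A: [-20, -18), [-14, -12), [-5, -1), [2, 17), [20, 29).
Combining gives A △ B.

[-20, -18) ∪ [-14, -12) ∪ [-5, -1) ∪ [2, 17) ∪ [20, 29) ∪ [32, 37)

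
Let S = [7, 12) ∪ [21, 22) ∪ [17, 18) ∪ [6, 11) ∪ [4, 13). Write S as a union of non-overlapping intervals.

[4, 13) ∪ [17, 18) ∪ [21, 22)

Sort by start: [4, 13), [6, 11), [7, 12), [17, 18), [21, 22).
[6, 11) overlaps/touches [4, 13) → extend to [4, 13).
[7, 12) overlaps/touches [4, 13) → extend to [4, 13).
[17, 18) is disjoint → start new block.
[21, 22) is disjoint → start new block.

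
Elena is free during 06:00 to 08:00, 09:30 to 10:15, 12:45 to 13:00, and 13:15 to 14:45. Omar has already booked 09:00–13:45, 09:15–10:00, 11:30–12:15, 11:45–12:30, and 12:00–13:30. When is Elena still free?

06:00–08:00, 13:45–14:45

Second set merges to 09:00–13:45.
06:00–08:00: no B overlap → unchanged.
09:30–10:15: fully covered by B → removed.
12:45–13:00: fully covered by B → removed.
13:15–14:45 minus B → 13:45–14:45.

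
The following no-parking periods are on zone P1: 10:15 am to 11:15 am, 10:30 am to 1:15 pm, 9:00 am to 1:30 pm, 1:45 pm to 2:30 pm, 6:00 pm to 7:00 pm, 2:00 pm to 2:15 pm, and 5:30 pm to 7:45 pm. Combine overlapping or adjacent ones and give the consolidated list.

Sort by start: 9:00 am–1:30 pm, 10:15 am–11:15 am, 10:30 am–1:15 pm, 1:45 pm–2:30 pm, 2:00 pm–2:15 pm, 5:30 pm–7:45 pm, 6:00 pm–7:00 pm.
10:15 am–11:15 am overlaps/touches 9:00 am–1:30 pm → extend to 9:00 am–1:30 pm.
10:30 am–1:15 pm overlaps/touches 9:00 am–1:30 pm → extend to 9:00 am–1:30 pm.
1:45 pm–2:30 pm is disjoint → start new block.
2:00 pm–2:15 pm overlaps/touches 1:45 pm–2:30 pm → extend to 1:45 pm–2:30 pm.
5:30 pm–7:45 pm is disjoint → start new block.
6:00 pm–7:00 pm overlaps/touches 5:30 pm–7:45 pm → extend to 5:30 pm–7:45 pm.

9:00 am–1:30 pm, 1:45 pm–2:30 pm, 5:30 pm–7:45 pm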